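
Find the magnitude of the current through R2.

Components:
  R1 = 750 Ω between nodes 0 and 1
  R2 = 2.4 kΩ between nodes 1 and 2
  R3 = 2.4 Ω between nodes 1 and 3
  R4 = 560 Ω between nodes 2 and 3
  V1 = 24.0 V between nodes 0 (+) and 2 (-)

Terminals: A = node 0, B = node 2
Nodal analysis, taking node 2 as the 0 V reference.
Source V1 fixes V_0 = 24 V.
KCL at each unknown node (sum of currents leaving = 0; resistances in Ω):
  Node 1: (V_1 - 24)/750 + (V_1 - 0)/2400 + (V_1 - V_3)/2.4 = 0
  Node 3: (V_3 - V_1)/2.4 + (V_3 - 0)/560 = 0
Collecting terms (coefficients in siemens):
  0.4184·V_1 - 0.4167·V_3 = 0.032
  0.4185·V_3 - 0.4167·V_1 = 0
Determinant D = (0.4184)(0.4185) - (-0.4167)(-0.4167) = 0.001476
V_1 = [(0.032)(0.4185) - (-0.4167)(0)]/D = 9.07 V
V_3 = [(0.4184)(0) - (0.032)(-0.4167)]/D = 9.031 V
I_R2 = (V_1 - V_2)/R2 = (9.07 - 0)/2400 = 0.003779 A
|I_R2| = 0.003779 A

Final answer: |I_R2| = 0.003779 A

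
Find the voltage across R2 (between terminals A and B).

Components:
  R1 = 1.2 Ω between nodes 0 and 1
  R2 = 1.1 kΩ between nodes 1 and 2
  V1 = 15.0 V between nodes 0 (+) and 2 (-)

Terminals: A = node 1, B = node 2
R1 and R2 are in series across V1 (node 0 → node 1 → node 2), and the output A–B is taken across R2, so this is a voltage divider.
Series current: I = V1/(R1 + R2) = 15/(1.2 + 1100) = 15/1101 = 0.01362 A
V_R2 = I × R2 = V1 × R2/(R1 + R2) = 15 × 1100/1101 = 14.98 V

Final answer: 14.98 V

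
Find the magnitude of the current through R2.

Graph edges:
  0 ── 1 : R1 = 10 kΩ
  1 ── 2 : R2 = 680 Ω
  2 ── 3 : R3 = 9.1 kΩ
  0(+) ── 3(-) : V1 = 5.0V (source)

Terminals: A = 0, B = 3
Nodal analysis, taking node 3 as the 0 V reference.
Source V1 fixes V_0 = 5 V.
KCL at each unknown node (sum of currents leaving = 0; resistances in Ω):
  Node 1: (V_1 - 5)/10000 + (V_1 - V_2)/680 = 0
  Node 2: (V_2 - V_1)/680 + (V_2 - 0)/9100 = 0
Collecting terms (coefficients in siemens):
  0.001571·V_1 - 0.001471·V_2 = 0.0005
  0.00158·V_2 - 0.001471·V_1 = 0
Determinant D = (0.001571)(0.00158) - (-0.001471)(-0.001471) = 0.0000003197
V_1 = [(0.0005)(0.00158) - (-0.001471)(0)]/D = 2.472 V
V_2 = [(0.001571)(0) - (0.0005)(-0.001471)]/D = 2.3 V
I_R2 = (V_1 - V_2)/R2 = (2.472 - 2.3)/680 = 0.0002528 A
|I_R2| = 0.0002528 A

Final answer: |I_R2| = 0.0002528 A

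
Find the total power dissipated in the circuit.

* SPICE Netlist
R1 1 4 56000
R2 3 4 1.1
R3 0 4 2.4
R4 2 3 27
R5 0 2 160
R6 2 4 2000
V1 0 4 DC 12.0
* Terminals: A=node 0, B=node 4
Nodal analysis, taking node 4 as the 0 V reference.
Source V1 fixes V_0 = 12 V.
KCL at each unknown node (sum of currents leaving = 0; resistances in Ω):
  Node 1: (V_1 - 0)/56000 = 0
  Node 2: (V_2 - V_3)/27 + (V_2 - 12)/160 + (V_2 - 0)/2000 = 0
  Node 3: (V_3 - 0)/1.1 + (V_3 - V_2)/27 = 0
Collecting terms (coefficients in siemens):
  0.00001786·V_1 = 0
  0.04379·V_2 - 0.03704·V_3 = 0.075
  0.9461·V_3 - 0.03704·V_2 = 0
Solving these 3 simultaneous equations (Gaussian elimination) gives:
  V_1 = 0 V, V_2 = 1.771 V, V_3 = 0.06935 V
Power in each resistor, P = (ΔV)²/R:
  P_R1 = (0 - 0)²/56000 = 0 W
  P_R2 = (0.06935 - 0)²/1.1 = 0.004372 W
  P_R3 = (12 - 0)²/2.4 = 60 W
  P_R4 = (1.771 - 0.06935)²/27 = 0.1073 W
  P_R5 = (12 - 1.771)²/160 = 0.6539 W
  P_R6 = (1.771 - 0)²/2000 = 0.001569 W
P_total = P_R1 + P_R2 + P_R3 + P_R4 + P_R5 + P_R6 = 60.77 W

Final answer: 60.77 W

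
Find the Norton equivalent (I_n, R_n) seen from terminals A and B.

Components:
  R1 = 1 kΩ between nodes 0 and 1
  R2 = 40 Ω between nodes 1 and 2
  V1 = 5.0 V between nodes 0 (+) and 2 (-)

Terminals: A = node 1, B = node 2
Find the Thévenin equivalent first; then I_n = V_th/R_th and R_n = R_th.
Step 1 — V_th is the open-circuit voltage V_A - V_B (nothing connected across the terminals).
Nodal analysis, taking node 2 as the 0 V reference.
Source V1 fixes V_0 = 5 V.
KCL at each unknown node (sum of currents leaving = 0; resistances in Ω):
  Node 1: (V_1 - 5)/1000 + (V_1 - 0)/40 = 0
Collecting terms: 0.026 × V_1 = 0.005  =>  V_1 = 0.1923 V
V_th = V_1 - V_2 = 0.1923 - 0 = 0.1923 V
Step 2 — R_th: zero the source — replace V1 by a short circuit (node 2 merges into node 0) — and find the resistance seen between A (node 1) and B (node 0).
Reduce the network between node 1 (A) and node 0 (B) by series/parallel combination:
  Rp1 = R1 ‖ R2 (parallel, both between nodes 0 and 1) = 1/(1/1000 + 1/40) = 38.46 Ω
R_th = 38.46 Ω
I_n = V_th/R_th = 0.1923/38.46 = 0.005 A, and R_n = R_th = 38.46 Ω

Final answer: I_n = 0.005 A, R_n = 38.46 Ω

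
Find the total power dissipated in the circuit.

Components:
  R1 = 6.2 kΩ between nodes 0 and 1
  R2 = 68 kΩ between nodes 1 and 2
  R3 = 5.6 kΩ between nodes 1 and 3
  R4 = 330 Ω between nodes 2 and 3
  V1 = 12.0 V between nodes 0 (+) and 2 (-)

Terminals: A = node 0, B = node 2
Nodal analysis, taking node 2 as the 0 V reference.
Source V1 fixes V_0 = 12 V.
KCL at each unknown node (sum of currents leaving = 0; resistances in Ω):
  Node 1: (V_1 - 12)/6200 + (V_1 - 0)/68000 + (V_1 - V_3)/5600 = 0
  Node 3: (V_3 - V_1)/5600 + (V_3 - 0)/330 = 0
Collecting terms (coefficients in siemens):
  0.0003546·V_1 - 0.0001786·V_3 = 0.001935
  0.003209·V_3 - 0.0001786·V_1 = 0
Determinant D = (0.0003546)(0.003209) - (-0.0001786)(-0.0001786) = 0.000001106
V_1 = [(0.001935)(0.003209) - (-0.0001786)(0)]/D = 5.616 V
V_3 = [(0.0003546)(0) - (0.001935)(-0.0001786)]/D = 0.3125 V
Power in each resistor, P = (ΔV)²/R:
  P_R1 = (12 - 5.616)²/6200 = 0.006573 W
  P_R2 = (5.616 - 0)²/68000 = 0.0004638 W
  P_R3 = (5.616 - 0.3125)²/5600 = 0.005023 W
  P_R4 = (0 - 0.3125)²/330 = 0.000296 W
P_total = P_R1 + P_R2 + P_R3 + P_R4 = 0.01236 W

Final answer: 0.01236 W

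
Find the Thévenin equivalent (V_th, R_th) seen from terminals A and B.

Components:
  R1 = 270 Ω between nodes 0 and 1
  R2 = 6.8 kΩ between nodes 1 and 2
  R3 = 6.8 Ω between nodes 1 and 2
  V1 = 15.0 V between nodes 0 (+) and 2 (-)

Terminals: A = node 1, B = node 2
Step 1 — V_th is the open-circuit voltage V_A - V_B (nothing connected across the terminals).
Nodal analysis, taking node 2 as the 0 V reference.
Source V1 fixes V_0 = 15 V.
KCL at each unknown node (sum of currents leaving = 0; resistances in Ω):
  Node 1: (V_1 - 15)/270 + (V_1 - 0)/6800 + (V_1 - 0)/6.8 = 0
Collecting terms: 0.1509 × V_1 = 0.05556  =>  V_1 = 0.3681 V
V_th = V_1 - V_2 = 0.3681 - 0 = 0.3681 V
Step 2 — R_th: zero the source — replace V1 by a short circuit (node 2 merges into node 0) — and find the resistance seen between A (node 1) and B (node 0).
Reduce the network between node 1 (A) and node 0 (B) by series/parallel combination:
  Rp1 = R1 ‖ R2 ‖ R3 (parallel, all between nodes 0 and 1) = 1/(1/270 + 1/6800 + 1/6.8) = 6.626 Ω
R_th = 6.626 Ω

Final answer: V_th = 0.3681 V, R_th = 6.626 Ω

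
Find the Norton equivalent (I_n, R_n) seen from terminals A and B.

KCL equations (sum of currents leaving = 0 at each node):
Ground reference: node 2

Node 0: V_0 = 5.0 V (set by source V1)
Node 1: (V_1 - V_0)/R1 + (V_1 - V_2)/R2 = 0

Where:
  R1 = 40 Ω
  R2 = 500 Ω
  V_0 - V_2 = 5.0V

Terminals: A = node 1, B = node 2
Find the Thévenin equivalent first; then I_n = V_th/R_th and R_n = R_th.
Step 1 — V_th is the open-circuit voltage V_A - V_B (nothing connected across the terminals).
Nodal analysis, taking node 2 as the 0 V reference.
Source V1 fixes V_0 = 5 V.
KCL at each unknown node (sum of currents leaving = 0; resistances in Ω):
  Node 1: (V_1 - 5)/40 + (V_1 - 0)/500 = 0
Collecting terms: 0.027 × V_1 = 0.125  =>  V_1 = 4.63 V
V_th = V_1 - V_2 = 4.63 - 0 = 4.63 V
Step 2 — R_th: zero the source — replace V1 by a short circuit (node 2 merges into node 0) — and find the resistance seen between A (node 1) and B (node 0).
Reduce the network between node 1 (A) and node 0 (B) by series/parallel combination:
  Rp1 = R1 ‖ R2 (parallel, both between nodes 0 and 1) = 1/(1/40 + 1/500) = 37.04 Ω
R_th = 37.04 Ω
I_n = V_th/R_th = 4.63/37.04 = 0.125 A, and R_n = R_th = 37.04 Ω

Final answer: I_n = 0.125 A, R_n = 37.04 Ω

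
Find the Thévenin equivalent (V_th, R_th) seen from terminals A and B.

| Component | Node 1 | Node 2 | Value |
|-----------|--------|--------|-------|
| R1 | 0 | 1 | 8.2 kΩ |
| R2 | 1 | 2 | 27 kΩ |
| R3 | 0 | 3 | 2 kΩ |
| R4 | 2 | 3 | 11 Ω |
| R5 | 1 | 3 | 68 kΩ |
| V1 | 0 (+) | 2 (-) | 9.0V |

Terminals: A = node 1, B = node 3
Step 1 — V_th is the open-circuit voltage V_A - V_B (nothing connected across the terminals).
Nodal analysis, taking node 2 as the 0 V reference.
Source V1 fixes V_0 = 9 V.
KCL at each unknown node (sum of currents leaving = 0; resistances in Ω):
  Node 1: (V_1 - 9)/8200 + (V_1 - 0)/27000 + (V_1 - V_3)/68000 = 0
  Node 3: (V_3 - 9)/2000 + (V_3 - 0)/11 + (V_3 - V_1)/68000 = 0
Collecting terms (coefficients in siemens):
  0.0001737·V_1 - 0.00001471·V_3 = 0.001098
  0.09142·V_3 - 0.00001471·V_1 = 0.0045
Determinant D = (0.0001737)(0.09142) - (-0.00001471)(-0.00001471) = 0.00001588
V_1 = [(0.001098)(0.09142) - (-0.00001471)(0.0045)]/D = 6.323 V
V_3 = [(0.0001737)(0.0045) - (0.001098)(-0.00001471)]/D = 0.05024 V
V_th = V_1 - V_3 = 6.323 - 0.05024 = 6.273 V
Step 2 — R_th: zero the source — replace V1 by a short circuit (node 2 merges into node 0) — and find the resistance seen between A (node 1) and B (node 3).
Reduce the network between node 1 (A) and node 3 (B) by series/parallel combination:
  Rp1 = R1 ‖ R2 (parallel, both between nodes 0 and 1) = 1/(1/8200 + 1/27000) = 6290 Ω
  Rp2 = R3 ‖ R4 (parallel, both between nodes 0 and 3) = 1/(1/2000 + 1/11) = 10.94 Ω
  Rs1 = Rp1 + Rp2 (series, joined only at node 0) = 6290 + 10.94 = 6301 Ω
  Rp3 = R5 ‖ Rs1 (parallel, both between nodes 1 and 3) = 1/(1/68000 + 1/6301) = 5766 Ω
R_th = 5.766 kΩ

Final answer: V_th = 6.273 V, R_th = 5.766 kΩ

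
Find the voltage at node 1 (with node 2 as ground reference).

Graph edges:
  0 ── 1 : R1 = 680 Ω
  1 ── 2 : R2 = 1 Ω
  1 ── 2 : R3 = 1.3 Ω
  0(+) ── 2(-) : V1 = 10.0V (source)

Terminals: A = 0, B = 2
Nodal analysis, taking node 2 as the 0 V reference.
Source V1 fixes V_0 = 10 V.
KCL at each unknown node (sum of currents leaving = 0; resistances in Ω):
  Node 1: (V_1 - 10)/680 + (V_1 - 0)/1 + (V_1 - 0)/1.3 = 0
Collecting terms: 1.771 × V_1 = 0.01471  =>  V_1 = 0.008305 V
The requested potential is V_1 = 0.008305 V.

Final answer: V_1 = 0.008305 V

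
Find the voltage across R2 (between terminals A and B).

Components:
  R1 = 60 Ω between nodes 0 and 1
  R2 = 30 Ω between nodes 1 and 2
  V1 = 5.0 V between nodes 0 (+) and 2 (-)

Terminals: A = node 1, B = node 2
R1 and R2 are in series across V1 (node 0 → node 1 → node 2), and the output A–B is taken across R2, so this is a voltage divider.
Series current: I = V1/(R1 + R2) = 5/(60 + 30) = 5/90 = 0.05556 A
V_R2 = I × R2 = V1 × R2/(R1 + R2) = 5 × 30/90 = 1.667 V

Final answer: 1.667 V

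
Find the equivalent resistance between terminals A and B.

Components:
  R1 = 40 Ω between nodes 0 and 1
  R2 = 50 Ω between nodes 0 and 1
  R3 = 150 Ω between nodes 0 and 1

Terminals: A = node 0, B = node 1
Reduce the network between node 0 (A) and node 1 (B) by series/parallel combination:
  Rp1 = R1 ‖ R2 ‖ R3 (parallel, all between nodes 0 and 1) = 1/(1/40 + 1/50 + 1/150) = 19.35 Ω
R_eq = 19.35 Ω

Final answer: 19.35 Ω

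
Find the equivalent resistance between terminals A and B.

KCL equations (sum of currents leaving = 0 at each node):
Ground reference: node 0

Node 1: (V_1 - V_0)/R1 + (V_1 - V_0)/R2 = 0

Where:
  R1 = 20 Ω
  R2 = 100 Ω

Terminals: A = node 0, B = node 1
Reduce the network between node 0 (A) and node 1 (B) by series/parallel combination:
  Rp1 = R1 ‖ R2 (parallel, both between nodes 0 and 1) = 1/(1/20 + 1/100) = 16.67 Ω
R_eq = 16.67 Ω

Final answer: 16.67 Ω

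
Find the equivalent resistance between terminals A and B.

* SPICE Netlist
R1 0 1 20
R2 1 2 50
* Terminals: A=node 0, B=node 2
Reduce the network between node 0 (A) and node 2 (B) by series/parallel combination:
  Rs1 = R1 + R2 (series, joined only at node 1) = 20 + 50 = 70 Ω
R_eq = 70 Ω

Final answer: 70 Ω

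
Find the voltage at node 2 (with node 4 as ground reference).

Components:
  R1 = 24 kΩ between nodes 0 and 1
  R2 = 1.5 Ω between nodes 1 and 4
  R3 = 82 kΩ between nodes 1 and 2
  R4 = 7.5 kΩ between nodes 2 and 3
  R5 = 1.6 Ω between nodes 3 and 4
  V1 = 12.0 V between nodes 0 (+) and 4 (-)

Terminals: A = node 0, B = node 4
Nodal analysis, taking node 4 as the 0 V reference.
Source V1 fixes V_0 = 12 V.
KCL at each unknown node (sum of currents leaving = 0; resistances in Ω):
  Node 1: (V_1 - 12)/24000 + (V_1 - 0)/1.5 + (V_1 - V_2)/82000 = 0
  Node 2: (V_2 - V_1)/82000 + (V_2 - V_3)/7500 = 0
  Node 3: (V_3 - V_2)/7500 + (V_3 - 0)/1.6 = 0
Collecting terms (coefficients in siemens):
  0.6667·V_1 - 0.0000122·V_2 = 0.0005
  0.0001455·V_2 - 0.0000122·V_1 - 0.0001333·V_3 = 0
  0.6251·V_3 - 0.0001333·V_2 = 0
Solving these 3 simultaneous equations (Gaussian elimination) gives:
  V_1 = 0.0007499 V, V_2 = 0.00006286 V, V_3 = 0.00000001341 V
The requested potential is V_2 = 0.00006286 V.

Final answer: V_2 = 6.286e-05 V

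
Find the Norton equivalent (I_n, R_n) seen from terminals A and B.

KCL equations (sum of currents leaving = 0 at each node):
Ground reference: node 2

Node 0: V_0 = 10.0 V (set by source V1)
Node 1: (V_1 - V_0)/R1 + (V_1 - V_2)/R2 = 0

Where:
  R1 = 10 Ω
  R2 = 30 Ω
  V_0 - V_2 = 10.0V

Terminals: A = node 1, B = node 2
Find the Thévenin equivalent first; then I_n = V_th/R_th and R_n = R_th.
Step 1 — V_th is the open-circuit voltage V_A - V_B (nothing connected across the terminals).
Nodal analysis, taking node 2 as the 0 V reference.
Source V1 fixes V_0 = 10 V.
KCL at each unknown node (sum of currents leaving = 0; resistances in Ω):
  Node 1: (V_1 - 10)/10 + (V_1 - 0)/30 = 0
Collecting terms: 0.1333 × V_1 = 1  =>  V_1 = 7.5 V
V_th = V_1 - V_2 = 7.5 - 0 = 7.5 V
Step 2 — R_th: zero the source — replace V1 by a short circuit (node 2 merges into node 0) — and find the resistance seen between A (node 1) and B (node 0).
Reduce the network between node 1 (A) and node 0 (B) by series/parallel combination:
  Rp1 = R1 ‖ R2 (parallel, both between nodes 0 and 1) = 1/(1/10 + 1/30) = 7.5 Ω
R_th = 7.5 Ω
I_n = V_th/R_th = 7.5/7.5 = 1 A, and R_n = R_th = 7.5 Ω

Final answer: I_n = 1 A, R_n = 7.5 Ω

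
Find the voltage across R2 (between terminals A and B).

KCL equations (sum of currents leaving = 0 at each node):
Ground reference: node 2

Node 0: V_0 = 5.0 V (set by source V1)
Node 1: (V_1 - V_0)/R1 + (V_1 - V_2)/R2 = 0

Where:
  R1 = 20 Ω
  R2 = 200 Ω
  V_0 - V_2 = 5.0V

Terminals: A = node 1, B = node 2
R1 and R2 are in series across V1 (node 0 → node 1 → node 2), and the output A–B is taken across R2, so this is a voltage divider.
Series current: I = V1/(R1 + R2) = 5/(20 + 200) = 5/220 = 0.02273 A
V_R2 = I × R2 = V1 × R2/(R1 + R2) = 5 × 200/220 = 4.545 V

Final answer: 4.545 V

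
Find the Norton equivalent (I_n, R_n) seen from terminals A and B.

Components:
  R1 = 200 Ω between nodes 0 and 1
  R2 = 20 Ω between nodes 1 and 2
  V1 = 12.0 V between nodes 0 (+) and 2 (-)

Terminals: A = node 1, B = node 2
Find the Thévenin equivalent first; then I_n = V_th/R_th and R_n = R_th.
Step 1 — V_th is the open-circuit voltage V_A - V_B (nothing connected across the terminals).
Nodal analysis, taking node 2 as the 0 V reference.
Source V1 fixes V_0 = 12 V.
KCL at each unknown node (sum of currents leaving = 0; resistances in Ω):
  Node 1: (V_1 - 12)/200 + (V_1 - 0)/20 = 0
Collecting terms: 0.055 × V_1 = 0.06  =>  V_1 = 1.091 V
V_th = V_1 - V_2 = 1.091 - 0 = 1.091 V
Step 2 — R_th: zero the source — replace V1 by a short circuit (node 2 merges into node 0) — and find the resistance seen between A (node 1) and B (node 0).
Reduce the network between node 1 (A) and node 0 (B) by series/parallel combination:
  Rp1 = R1 ‖ R2 (parallel, both between nodes 0 and 1) = 1/(1/200 + 1/20) = 18.18 Ω
R_th = 18.18 Ω
I_n = V_th/R_th = 1.091/18.18 = 0.06 A, and R_n = R_th = 18.18 Ω

Final answer: I_n = 0.06 A, R_n = 18.18 Ω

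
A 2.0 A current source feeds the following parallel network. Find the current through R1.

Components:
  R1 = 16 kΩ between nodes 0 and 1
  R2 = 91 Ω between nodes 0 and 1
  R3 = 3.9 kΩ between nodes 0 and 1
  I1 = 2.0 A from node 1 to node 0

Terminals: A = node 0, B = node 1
All resistors sit directly between nodes 0 and 1, so they are in parallel and share one voltage V; the full source current 2 A splits among them.
1/R_par = 1/16000 + 1/91 + 1/3900 = 0.01131 S  =>  R_par = 88.43 Ω
V = I × R_par = 2 × 88.43 = 176.9 V
I_R1 = V/R1 = 176.9/16000 = 0.01105 A

Final answer: 0.01105 A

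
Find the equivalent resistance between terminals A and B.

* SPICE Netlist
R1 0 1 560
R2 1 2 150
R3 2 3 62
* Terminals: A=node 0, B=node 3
Reduce the network between node 0 (A) and node 3 (B) by series/parallel combination:
  Rs1 = R1 + R2 (series, joined only at node 1) = 560 + 150 = 710 Ω
  Rs2 = R3 + Rs1 (series, joined only at node 2) = 62 + 710 = 772 Ω
R_eq = 772 Ω

Final answer: 772 Ω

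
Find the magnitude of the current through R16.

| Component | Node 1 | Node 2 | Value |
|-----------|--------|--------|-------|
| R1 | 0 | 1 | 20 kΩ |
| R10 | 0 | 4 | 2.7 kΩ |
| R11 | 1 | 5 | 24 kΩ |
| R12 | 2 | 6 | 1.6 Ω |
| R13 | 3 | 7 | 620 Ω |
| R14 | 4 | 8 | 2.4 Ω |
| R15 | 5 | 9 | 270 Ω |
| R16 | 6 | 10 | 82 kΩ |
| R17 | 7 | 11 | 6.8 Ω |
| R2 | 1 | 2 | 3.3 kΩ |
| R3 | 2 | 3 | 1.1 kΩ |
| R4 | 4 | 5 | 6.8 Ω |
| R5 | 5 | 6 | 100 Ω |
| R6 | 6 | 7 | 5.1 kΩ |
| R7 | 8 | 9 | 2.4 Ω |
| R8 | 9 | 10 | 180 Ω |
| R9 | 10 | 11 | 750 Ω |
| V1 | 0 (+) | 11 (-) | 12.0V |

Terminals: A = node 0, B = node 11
Nodal analysis, taking node 11 as the 0 V reference.
Source V1 fixes V_0 = 12 V.
KCL at each unknown node (sum of currents leaving = 0; resistances in Ω):
  Node 1: (V_1 - 12)/20000 + (V_1 - V_2)/3300 + (V_1 - V_5)/24000 = 0
  Node 2: (V_2 - V_1)/3300 + (V_2 - V_3)/1100 + (V_2 - V_6)/1.6 = 0
  Node 3: (V_3 - V_2)/1100 + (V_3 - V_7)/620 = 0
  Node 4: (V_4 - V_5)/6.8 + (V_4 - 12)/2700 + (V_4 - V_8)/2.4 = 0
  Node 5: (V_5 - V_4)/6.8 + (V_5 - V_6)/100 + (V_5 - V_1)/24000 + (V_5 - V_9)/270 = 0
  Node 6: (V_6 - V_5)/100 + (V_6 - V_7)/5100 + (V_6 - V_2)/1.6 + (V_6 - V_10)/82000 = 0
  Node 7: (V_7 - V_6)/5100 + (V_7 - V_3)/620 + (V_7 - 0)/6.8 = 0
  Node 8: (V_8 - V_9)/2.4 + (V_8 - V_4)/2.4 = 0
  Node 9: (V_9 - V_8)/2.4 + (V_9 - V_10)/180 + (V_9 - V_5)/270 = 0
  Node 10: (V_10 - V_9)/180 + (V_10 - 0)/750 + (V_10 - V_6)/82000 = 0
Collecting terms (coefficients in siemens):
  0.0003947·V_1 - 0.000303·V_2 - 0.00004167·V_5 = 0.0006
  0.6262·V_2 - 0.000303·V_1 - 0.0009091·V_3 - 0.625·V_6 = 0
  0.002522·V_3 - 0.0009091·V_2 - 0.001613·V_7 = 0
  0.5641·V_4 - 0.1471·V_5 - 0.4167·V_8 = 0.004444
  0.1608·V_5 - 0.00004167·V_1 - 0.1471·V_4 - 0.01·V_6 - 0.003704·V_9 = 0
  0.6352·V_6 - 0.625·V_2 - 0.01·V_5 - 0.0001961·V_7 - 0.0000122·V_10 = 0
  0.1489·V_7 - 0.001613·V_3 - 0.0001961·V_6 = 0
  0.8333·V_8 - 0.4167·V_4 - 0.4167·V_9 = 0
  0.4259·V_9 - 0.003704·V_5 - 0.4167·V_8 - 0.005556·V_10 = 0
  0.006901·V_10 - 0.0000122·V_6 - 0.005556·V_9 = 0
Solving these 10 simultaneous equations (Gaussian elimination) gives:
  V_1 = 3.38 V, V_2 = 2.114 V, V_3 = 0.7692 V, V_4 = 2.249 V
  V_5 = 2.241 V, V_6 = 2.115 V, V_7 = 0.01112 V, V_8 = 2.244 V
  V_9 = 2.238 V, V_10 = 1.805 V
I_R16 = (V_6 - V_10)/R16 = (2.115 - 1.805)/82000 = 0.000003783 A
|I_R16| = 0.000003783 A

Final answer: |I_R16| = 3.783e-06 A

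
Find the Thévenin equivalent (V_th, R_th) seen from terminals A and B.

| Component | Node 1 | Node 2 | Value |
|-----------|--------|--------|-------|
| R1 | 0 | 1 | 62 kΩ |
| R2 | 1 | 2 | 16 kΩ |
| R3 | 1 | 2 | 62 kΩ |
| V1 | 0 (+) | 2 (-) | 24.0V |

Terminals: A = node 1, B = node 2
Step 1 — V_th is the open-circuit voltage V_A - V_B (nothing connected across the terminals).
Nodal analysis, taking node 2 as the 0 V reference.
Source V1 fixes V_0 = 24 V.
KCL at each unknown node (sum of currents leaving = 0; resistances in Ω):
  Node 1: (V_1 - 24)/62000 + (V_1 - 0)/16000 + (V_1 - 0)/62000 = 0
Collecting terms: 0.00009476 × V_1 = 0.0003871  =>  V_1 = 4.085 V
V_th = V_1 - V_2 = 4.085 - 0 = 4.085 V
Step 2 — R_th: zero the source — replace V1 by a short circuit (node 2 merges into node 0) — and find the resistance seen between A (node 1) and B (node 0).
Reduce the network between node 1 (A) and node 0 (B) by series/parallel combination:
  Rp1 = R1 ‖ R2 ‖ R3 (parallel, all between nodes 0 and 1) = 1/(1/62000 + 1/16000 + 1/62000) = 10550 Ω
R_th = 10.55 kΩ

Final answer: V_th = 4.085 V, R_th = 10.55 kΩ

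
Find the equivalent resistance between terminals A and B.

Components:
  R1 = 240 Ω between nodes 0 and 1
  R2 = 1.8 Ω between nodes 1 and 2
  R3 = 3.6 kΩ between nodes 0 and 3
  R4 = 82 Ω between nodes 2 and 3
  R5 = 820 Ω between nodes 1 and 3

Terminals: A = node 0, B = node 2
The network is not a plain series/parallel combination. Inject a 1 A test current into terminal A (node 0) and return it from terminal B (node 2); then R_eq = V_A / (1 A).
Nodal analysis, taking node 2 as the 0 V reference.
Current source I_test pushes 1 A into node 0 and draws it out of node 2.
KCL at each unknown node (sum of currents leaving = 0; resistances in Ω):
  Node 0: (V_0 - V_1)/240 + (V_0 - V_3)/3600 - 1 = 0
  Node 1: (V_1 - V_0)/240 + (V_1 - 0)/1.8 + (V_1 - V_3)/820 = 0
  Node 3: (V_3 - V_0)/3600 + (V_3 - V_1)/820 + (V_3 - 0)/82 = 0
Collecting terms (coefficients in siemens):
  0.004444·V_0 - 0.004167·V_1 - 0.0002778·V_3 = 1
  0.5609·V_1 - 0.004167·V_0 - 0.00122·V_3 = 0
  0.01369·V_3 - 0.0002778·V_0 - 0.00122·V_1 = 0
Solving these 3 simultaneous equations (Gaussian elimination) gives:
  V_0 = 226.9 V, V_1 = 1.696 V, V_3 = 4.754 V
R_eq = V_0 / 1 A = 226.9 Ω

Final answer: 226.9 Ω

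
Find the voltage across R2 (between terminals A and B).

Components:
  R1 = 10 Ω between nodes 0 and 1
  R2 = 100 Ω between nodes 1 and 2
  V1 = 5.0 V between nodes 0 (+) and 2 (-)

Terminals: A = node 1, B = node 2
R1 and R2 are in series across V1 (node 0 → node 1 → node 2), and the output A–B is taken across R2, so this is a voltage divider.
Series current: I = V1/(R1 + R2) = 5/(10 + 100) = 5/110 = 0.04545 A
V_R2 = I × R2 = V1 × R2/(R1 + R2) = 5 × 100/110 = 4.545 V

Final answer: 4.545 V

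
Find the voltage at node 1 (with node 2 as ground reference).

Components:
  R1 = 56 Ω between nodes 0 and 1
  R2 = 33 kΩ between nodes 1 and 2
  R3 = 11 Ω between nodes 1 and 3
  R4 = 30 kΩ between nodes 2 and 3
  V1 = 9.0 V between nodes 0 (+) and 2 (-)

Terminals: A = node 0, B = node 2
Nodal analysis, taking node 2 as the 0 V reference.
Source V1 fixes V_0 = 9 V.
KCL at each unknown node (sum of currents leaving = 0; resistances in Ω):
  Node 1: (V_1 - 9)/56 + (V_1 - 0)/33000 + (V_1 - V_3)/11 = 0
  Node 3: (V_3 - V_1)/11 + (V_3 - 0)/30000 = 0
Collecting terms (coefficients in siemens):
  0.1088·V_1 - 0.09091·V_3 = 0.1607
  0.09094·V_3 - 0.09091·V_1 = 0
Determinant D = (0.1088)(0.09094) - (-0.09091)(-0.09091) = 0.00163
V_1 = [(0.1607)(0.09094) - (-0.09091)(0)]/D = 8.968 V
V_3 = [(0.1088)(0) - (0.1607)(-0.09091)]/D = 8.965 V
The requested potential is V_1 = 8.968 V.

Final answer: V_1 = 8.968 V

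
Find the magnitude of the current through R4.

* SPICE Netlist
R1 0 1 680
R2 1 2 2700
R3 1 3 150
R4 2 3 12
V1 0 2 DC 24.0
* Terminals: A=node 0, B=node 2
Nodal analysis, taking node 2 as the 0 V reference.
Source V1 fixes V_0 = 24 V.
KCL at each unknown node (sum of currents leaving = 0; resistances in Ω):
  Node 1: (V_1 - 24)/680 + (V_1 - 0)/2700 + (V_1 - V_3)/150 = 0
  Node 3: (V_3 - V_1)/150 + (V_3 - 0)/12 = 0
Collecting terms (coefficients in siemens):
  0.008508·V_1 - 0.006667·V_3 = 0.03529
  0.09·V_3 - 0.006667·V_1 = 0
Determinant D = (0.008508)(0.09) - (-0.006667)(-0.006667) = 0.0007212
V_1 = [(0.03529)(0.09) - (-0.006667)(0)]/D = 4.404 V
V_3 = [(0.008508)(0) - (0.03529)(-0.006667)]/D = 0.3262 V
I_R4 = (V_2 - V_3)/R4 = (0 - 0.3262)/12 = -0.02719 A
|I_R4| = 0.02719 A

Final answer: |I_R4| = 0.02719 A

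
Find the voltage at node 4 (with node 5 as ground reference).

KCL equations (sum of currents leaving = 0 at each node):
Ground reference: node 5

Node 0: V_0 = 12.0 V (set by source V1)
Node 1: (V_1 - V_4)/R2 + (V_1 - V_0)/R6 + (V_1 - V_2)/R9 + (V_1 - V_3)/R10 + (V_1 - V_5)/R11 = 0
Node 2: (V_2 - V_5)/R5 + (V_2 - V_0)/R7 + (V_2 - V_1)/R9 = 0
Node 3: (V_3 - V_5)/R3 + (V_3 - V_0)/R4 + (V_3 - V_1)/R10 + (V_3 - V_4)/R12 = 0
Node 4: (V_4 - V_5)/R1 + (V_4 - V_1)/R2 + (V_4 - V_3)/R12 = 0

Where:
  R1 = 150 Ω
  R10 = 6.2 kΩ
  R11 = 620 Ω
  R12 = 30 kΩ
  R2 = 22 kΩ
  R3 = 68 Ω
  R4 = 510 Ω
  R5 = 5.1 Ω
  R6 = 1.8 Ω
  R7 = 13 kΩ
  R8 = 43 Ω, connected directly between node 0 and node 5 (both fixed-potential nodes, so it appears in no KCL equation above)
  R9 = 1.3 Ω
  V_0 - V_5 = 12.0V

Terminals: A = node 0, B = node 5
Nodal analysis, taking node 5 as the 0 V reference.
Source V1 fixes V_0 = 12 V.
KCL at each unknown node (sum of currents leaving = 0; resistances in Ω):
  Node 1: (V_1 - V_4)/22000 + (V_1 - 12)/1.8 + (V_1 - V_2)/1.3 + (V_1 - V_3)/6200 + (V_1 - 0)/620 = 0
  Node 2: (V_2 - 0)/5.1 + (V_2 - 12)/13000 + (V_2 - V_1)/1.3 = 0
  Node 3: (V_3 - 0)/68 + (V_3 - 12)/510 + (V_3 - V_1)/6200 + (V_3 - V_4)/30000 = 0
  Node 4: (V_4 - 0)/150 + (V_4 - V_1)/22000 + (V_4 - V_3)/30000 = 0
Collecting terms (coefficients in siemens):
  1.327·V_1 - 0.7692·V_2 - 0.0001613·V_3 - 0.00004545·V_4 = 6.667
  0.9654·V_2 - 0.7692·V_1 = 0.0009231
  0.01686·V_3 - 0.0001613·V_1 - 0.00003333·V_4 = 0.02353
  0.006745·V_4 - 0.00004545·V_1 - 0.00003333·V_3 = 0
Solving these 4 simultaneous equations (Gaussian elimination) gives:
  V_1 = 9.343 V, V_2 = 7.445 V, V_3 = 1.485 V, V_4 = 0.07029 V
The requested potential is V_4 = 0.07029 V.

Final answer: V_4 = 0.07029 V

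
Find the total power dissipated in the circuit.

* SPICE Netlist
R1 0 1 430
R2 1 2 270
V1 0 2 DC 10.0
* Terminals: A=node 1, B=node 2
Nodal analysis, taking node 2 as the 0 V reference.
Source V1 fixes V_0 = 10 V.
KCL at each unknown node (sum of currents leaving = 0; resistances in Ω):
  Node 1: (V_1 - 10)/430 + (V_1 - 0)/270 = 0
Collecting terms: 0.006029 × V_1 = 0.02326  =>  V_1 = 3.857 V
Power in each resistor, P = (ΔV)²/R:
  P_R1 = (10 - 3.857)²/430 = 0.08776 W
  P_R2 = (3.857 - 0)²/270 = 0.0551 W
P_total = P_R1 + P_R2 = 0.1429 W

Final answer: 0.1429 W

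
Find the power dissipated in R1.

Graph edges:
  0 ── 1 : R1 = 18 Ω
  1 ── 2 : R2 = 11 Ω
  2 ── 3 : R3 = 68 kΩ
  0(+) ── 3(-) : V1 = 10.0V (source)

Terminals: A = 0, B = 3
Nodal analysis, taking node 3 as the 0 V reference.
Source V1 fixes V_0 = 10 V.
KCL at each unknown node (sum of currents leaving = 0; resistances in Ω):
  Node 1: (V_1 - 10)/18 + (V_1 - V_2)/11 = 0
  Node 2: (V_2 - V_1)/11 + (V_2 - 0)/68000 = 0
Collecting terms (coefficients in siemens):
  0.1465·V_1 - 0.09091·V_2 = 0.5556
  0.09092·V_2 - 0.09091·V_1 = 0
Determinant D = (0.1465)(0.09092) - (-0.09091)(-0.09091) = 0.005053
V_1 = [(0.5556)(0.09092) - (-0.09091)(0)]/D = 9.997 V
V_2 = [(0.1465)(0) - (0.5556)(-0.09091)]/D = 9.996 V
I_R1 = (V_0 - V_1)/R1 = (10 - 9.997)/18 = 0.000147 A
P_R1 = I_R1² × R1 = (0.000147)² × 18 = 0.0000003889 W

Final answer: 3.889e-07 W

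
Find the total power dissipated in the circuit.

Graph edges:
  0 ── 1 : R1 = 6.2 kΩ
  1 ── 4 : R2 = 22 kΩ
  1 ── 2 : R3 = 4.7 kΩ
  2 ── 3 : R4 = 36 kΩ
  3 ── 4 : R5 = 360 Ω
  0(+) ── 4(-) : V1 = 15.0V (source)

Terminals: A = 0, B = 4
Nodal analysis, taking node 4 as the 0 V reference.
Source V1 fixes V_0 = 15 V.
KCL at each unknown node (sum of currents leaving = 0; resistances in Ω):
  Node 1: (V_1 - 15)/6200 + (V_1 - 0)/22000 + (V_1 - V_2)/4700 = 0
  Node 2: (V_2 - V_1)/4700 + (V_2 - V_3)/36000 = 0
  Node 3: (V_3 - V_2)/36000 + (V_3 - 0)/360 = 0
Collecting terms (coefficients in siemens):
  0.0004195·V_1 - 0.0002128·V_2 = 0.002419
  0.0002405·V_2 - 0.0002128·V_1 - 0.00002778·V_3 = 0
  0.002806·V_3 - 0.00002778·V_2 = 0
Solving these 3 simultaneous equations (Gaussian elimination) gives:
  V_1 = 10.47 V, V_2 = 9.271 V, V_3 = 0.09179 V
Power in each resistor, P = (ΔV)²/R:
  P_R1 = (15 - 10.47)²/6200 = 0.003311 W
  P_R2 = (10.47 - 0)²/22000 = 0.004982 W
  P_R3 = (10.47 - 9.271)²/4700 = 0.0003055 W
  P_R4 = (9.271 - 0.09179)²/36000 = 0.00234 W
  P_R5 = (0.09179 - 0)²/360 = 0.0000234 W
P_total = P_R1 + P_R2 + P_R3 + P_R4 + P_R5 = 0.01096 W

Final answer: 0.01096 W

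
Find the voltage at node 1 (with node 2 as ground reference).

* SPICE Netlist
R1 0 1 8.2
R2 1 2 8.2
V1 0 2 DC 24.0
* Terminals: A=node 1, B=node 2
Nodal analysis, taking node 2 as the 0 V reference.
Source V1 fixes V_0 = 24 V.
KCL at each unknown node (sum of currents leaving = 0; resistances in Ω):
  Node 1: (V_1 - 24)/8.2 + (V_1 - 0)/8.2 = 0
Collecting terms: 0.2439 × V_1 = 2.927  =>  V_1 = 12 V
The requested potential is V_1 = 12 V.

Final answer: V_1 = 12 V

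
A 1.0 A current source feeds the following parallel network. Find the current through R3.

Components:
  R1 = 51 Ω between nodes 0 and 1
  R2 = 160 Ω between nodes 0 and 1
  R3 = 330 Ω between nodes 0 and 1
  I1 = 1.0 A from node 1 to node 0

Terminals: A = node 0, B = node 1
All resistors sit directly between nodes 0 and 1, so they are in parallel and share one voltage V; the full source current 1 A splits among them.
1/R_par = 1/51 + 1/160 + 1/330 = 0.02889 S  =>  R_par = 34.62 Ω
V = I × R_par = 1 × 34.62 = 34.62 V
I_R3 = V/R3 = 34.62/330 = 0.1049 A

Final answer: 0.1049 A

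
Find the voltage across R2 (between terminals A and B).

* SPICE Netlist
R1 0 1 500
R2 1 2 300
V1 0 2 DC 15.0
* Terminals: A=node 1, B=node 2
R1 and R2 are in series across V1 (node 0 → node 1 → node 2), and the output A–B is taken across R2, so this is a voltage divider.
Series current: I = V1/(R1 + R2) = 15/(500 + 300) = 15/800 = 0.01875 A
V_R2 = I × R2 = V1 × R2/(R1 + R2) = 15 × 300/800 = 5.625 V

Final answer: 5.625 V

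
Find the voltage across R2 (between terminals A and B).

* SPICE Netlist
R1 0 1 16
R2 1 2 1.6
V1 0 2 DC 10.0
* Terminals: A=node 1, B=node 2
R1 and R2 are in series across V1 (node 0 → node 1 → node 2), and the output A–B is taken across R2, so this is a voltage divider.
Series current: I = V1/(R1 + R2) = 10/(16 + 1.6) = 10/17.6 = 0.5682 A
V_R2 = I × R2 = V1 × R2/(R1 + R2) = 10 × 1.6/17.6 = 0.9091 V

Final answer: 0.9091 V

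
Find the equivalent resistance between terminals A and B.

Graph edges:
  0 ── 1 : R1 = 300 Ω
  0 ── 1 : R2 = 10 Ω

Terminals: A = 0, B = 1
Reduce the network between node 0 (A) and node 1 (B) by series/parallel combination:
  Rp1 = R1 ‖ R2 (parallel, both between nodes 0 and 1) = 1/(1/300 + 1/10) = 9.677 Ω
R_eq = 9.677 Ω

Final answer: 9.677 Ω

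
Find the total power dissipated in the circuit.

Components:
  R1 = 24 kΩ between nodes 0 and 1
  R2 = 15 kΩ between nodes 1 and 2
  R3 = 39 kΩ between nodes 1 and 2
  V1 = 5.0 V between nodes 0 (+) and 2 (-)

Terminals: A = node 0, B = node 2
Nodal analysis, taking node 2 as the 0 V reference.
Source V1 fixes V_0 = 5 V.
KCL at each unknown node (sum of currents leaving = 0; resistances in Ω):
  Node 1: (V_1 - 5)/24000 + (V_1 - 0)/15000 + (V_1 - 0)/39000 = 0
Collecting terms: 0.000134 × V_1 = 0.0002083  =>  V_1 = 1.555 V
Power in each resistor, P = (ΔV)²/R:
  P_R1 = (5 - 1.555)²/24000 = 0.0004945 W
  P_R2 = (1.555 - 0)²/15000 = 0.0001612 W
  P_R3 = (1.555 - 0)²/39000 = 0.000062 W
P_total = P_R1 + P_R2 + P_R3 = 0.0007177 W

Final answer: 0.0007177 W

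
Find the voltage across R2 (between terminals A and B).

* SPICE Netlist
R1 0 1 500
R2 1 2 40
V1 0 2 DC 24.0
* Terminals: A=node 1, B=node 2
R1 and R2 are in series across V1 (node 0 → node 1 → node 2), and the output A–B is taken across R2, so this is a voltage divider.
Series current: I = V1/(R1 + R2) = 24/(500 + 40) = 24/540 = 0.04444 A
V_R2 = I × R2 = V1 × R2/(R1 + R2) = 24 × 40/540 = 1.778 V

Final answer: 1.778 V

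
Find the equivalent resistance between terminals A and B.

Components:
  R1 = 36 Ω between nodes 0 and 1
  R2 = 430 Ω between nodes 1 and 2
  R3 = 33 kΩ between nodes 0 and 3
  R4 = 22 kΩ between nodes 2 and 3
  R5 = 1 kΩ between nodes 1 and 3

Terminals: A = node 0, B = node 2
The network is not a plain series/parallel combination. Inject a 1 A test current into terminal A (node 0) and return it from terminal B (node 2); then R_eq = V_A / (1 A).
Nodal analysis, taking node 2 as the 0 V reference.
Current source I_test pushes 1 A into node 0 and draws it out of node 2.
KCL at each unknown node (sum of currents leaving = 0; resistances in Ω):
  Node 0: (V_0 - V_1)/36 + (V_0 - V_3)/33000 - 1 = 0
  Node 1: (V_1 - V_0)/36 + (V_1 - 0)/430 + (V_1 - V_3)/1000 = 0
  Node 3: (V_3 - V_0)/33000 + (V_3 - V_1)/1000 + (V_3 - 0)/22000 = 0
Collecting terms (coefficients in siemens):
  0.02781·V_0 - 0.02778·V_1 - 0.0000303·V_3 = 1
  0.0311·V_1 - 0.02778·V_0 - 0.001·V_3 = 0
  0.001076·V_3 - 0.0000303·V_0 - 0.001·V_1 = 0
Solving these 3 simultaneous equations (Gaussian elimination) gives:
  V_0 = 458 V, V_1 = 422.1 V, V_3 = 405.3 V
R_eq = V_0 / 1 A = 458 Ω

Final answer: 458 Ω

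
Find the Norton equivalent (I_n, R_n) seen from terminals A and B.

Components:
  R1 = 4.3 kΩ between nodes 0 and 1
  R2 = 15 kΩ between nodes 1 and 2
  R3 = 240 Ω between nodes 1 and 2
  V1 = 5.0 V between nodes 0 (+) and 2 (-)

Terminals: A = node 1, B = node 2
Find the Thévenin equivalent first; then I_n = V_th/R_th and R_n = R_th.
Step 1 — V_th is the open-circuit voltage V_A - V_B (nothing connected across the terminals).
Nodal analysis, taking node 2 as the 0 V reference.
Source V1 fixes V_0 = 5 V.
KCL at each unknown node (sum of currents leaving = 0; resistances in Ω):
  Node 1: (V_1 - 5)/4300 + (V_1 - 0)/15000 + (V_1 - 0)/240 = 0
Collecting terms: 0.004466 × V_1 = 0.001163  =>  V_1 = 0.2604 V
V_th = V_1 - V_2 = 0.2604 - 0 = 0.2604 V
Step 2 — R_th: zero the source — replace V1 by a short circuit (node 2 merges into node 0) — and find the resistance seen between A (node 1) and B (node 0).
Reduce the network between node 1 (A) and node 0 (B) by series/parallel combination:
  Rp1 = R1 ‖ R2 ‖ R3 (parallel, all between nodes 0 and 1) = 1/(1/4300 + 1/15000 + 1/240) = 223.9 Ω
R_th = 223.9 Ω
I_n = V_th/R_th = 0.2604/223.9 = 0.001163 A, and R_n = R_th = 223.9 Ω

Final answer: I_n = 0.001163 A, R_n = 223.9 Ω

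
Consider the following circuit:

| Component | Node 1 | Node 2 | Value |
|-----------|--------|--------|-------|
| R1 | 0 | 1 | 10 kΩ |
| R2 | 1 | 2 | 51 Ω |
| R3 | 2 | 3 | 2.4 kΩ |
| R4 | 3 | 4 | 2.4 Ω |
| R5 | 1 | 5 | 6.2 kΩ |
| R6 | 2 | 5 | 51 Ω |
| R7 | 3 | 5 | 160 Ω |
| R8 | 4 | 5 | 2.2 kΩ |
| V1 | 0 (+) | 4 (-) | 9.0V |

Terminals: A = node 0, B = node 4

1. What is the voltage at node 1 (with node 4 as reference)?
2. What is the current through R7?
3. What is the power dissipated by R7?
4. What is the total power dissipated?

Nodal analysis, taking node 4 as the 0 V reference.
Source V1 fixes V_0 = 9 V.
KCL at each unknown node (sum of currents leaving = 0; resistances in Ω):
  Node 1: (V_1 - 9)/10000 + (V_1 - V_2)/51 + (V_1 - V_5)/6200 = 0
  Node 2: (V_2 - V_1)/51 + (V_2 - V_3)/2400 + (V_2 - V_5)/51 = 0
  Node 3: (V_3 - V_2)/2400 + (V_3 - 0)/2.4 + (V_3 - V_5)/160 = 0
  Node 5: (V_5 - V_1)/6200 + (V_5 - V_2)/51 + (V_5 - V_3)/160 + (V_5 - 0)/2200 = 0
Collecting terms (coefficients in siemens):
  0.01987·V_1 - 0.01961·V_2 - 0.0001613·V_5 = 0.0009
  0.03963·V_2 - 0.01961·V_1 - 0.0004167·V_3 - 0.01961·V_5 = 0
  0.4233·V_3 - 0.0004167·V_2 - 0.00625·V_5 = 0
  0.02647·V_5 - 0.0001613·V_1 - 0.01961·V_2 - 0.00625·V_3 = 0
Solving these 4 simultaneous equations (Gaussian elimination) gives:
  V_1 = 0.2078 V, V_2 = 0.1636 V, V_3 = 0.001976 V, V_5 = 0.1229 V
Part 1:
  Read off the nodal solution: V_1 = 0.2078 V
Part 2:
  I_R7 = (V_3 - V_5)/R7 = (0.001976 - 0.1229)/160 = -0.000756 A
  Magnitude: I_R7 = 0.000756 A
Part 3:
  I_R7 = (V_3 - V_5)/R7 = (0.001976 - 0.1229)/160 = -0.000756 A
  P_R7 = I_R7² × R7 = (-0.000756)² × 160 = 0.00009144 W
Part 4:
  Power in each resistor, P = (ΔV)²/R:
    P_R1 = (9 - 0.2078)²/10000 = 0.00773 W
    P_R2 = (0.2078 - 0.1636)²/51 = 0.00003821 W
    P_R3 = (0.1636 - 0.001976)²/2400 = 0.00001089 W
    P_R4 = (0.001976 - 0)²/2.4 = 0.000001627 W
    P_R5 = (0.2078 - 0.1229)²/6200 = 0.000001161 W
    P_R6 = (0.1636 - 0.1229)²/51 = 0.00003249 W
    P_R7 = (0.001976 - 0.1229)²/160 = 0.00009144 W
    P_R8 = (0 - 0.1229)²/2200 = 0.000006869 W
  P_total = P_R1 + P_R2 + P_R3 + P_R4 + P_R5 + P_R6 + P_R7 + P_R8 = 0.007913 W

Final answers:
1. V_1 = 0.2078 V
2. I_R7 = 0.000756 A
3. P_R7 = 9.144e-05 W
4. P_total = 0.007913 W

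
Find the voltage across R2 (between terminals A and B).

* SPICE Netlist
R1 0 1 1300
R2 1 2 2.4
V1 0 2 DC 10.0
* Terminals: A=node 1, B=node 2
R1 and R2 are in series across V1 (node 0 → node 1 → node 2), and the output A–B is taken across R2, so this is a voltage divider.
Series current: I = V1/(R1 + R2) = 10/(1300 + 2.4) = 10/1302 = 0.007678 A
V_R2 = I × R2 = V1 × R2/(R1 + R2) = 10 × 2.4/1302 = 0.01843 V

Final answer: 0.01843 V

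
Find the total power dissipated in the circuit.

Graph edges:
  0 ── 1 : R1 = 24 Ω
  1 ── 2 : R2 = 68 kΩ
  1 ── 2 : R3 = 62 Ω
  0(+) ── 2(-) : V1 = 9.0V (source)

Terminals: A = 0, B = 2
Nodal analysis, taking node 2 as the 0 V reference.
Source V1 fixes V_0 = 9 V.
KCL at each unknown node (sum of currents leaving = 0; resistances in Ω):
  Node 1: (V_1 - 9)/24 + (V_1 - 0)/68000 + (V_1 - 0)/62 = 0
Collecting terms: 0.05781 × V_1 = 0.375  =>  V_1 = 6.487 V
Power in each resistor, P = (ΔV)²/R:
  P_R1 = (9 - 6.487)²/24 = 0.2632 W
  P_R2 = (6.487 - 0)²/68000 = 0.0006188 W
  P_R3 = (6.487 - 0)²/62 = 0.6787 W
P_total = P_R1 + P_R2 + P_R3 = 0.9425 W

Final answer: 0.9425 W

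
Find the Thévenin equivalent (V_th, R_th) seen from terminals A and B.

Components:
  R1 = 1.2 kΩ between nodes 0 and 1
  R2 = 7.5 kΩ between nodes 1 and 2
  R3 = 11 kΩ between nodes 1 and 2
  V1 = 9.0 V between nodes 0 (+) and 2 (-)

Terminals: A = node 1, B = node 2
Step 1 — V_th is the open-circuit voltage V_A - V_B (nothing connected across the terminals).
Nodal analysis, taking node 2 as the 0 V reference.
Source V1 fixes V_0 = 9 V.
KCL at each unknown node (sum of currents leaving = 0; resistances in Ω):
  Node 1: (V_1 - 9)/1200 + (V_1 - 0)/7500 + (V_1 - 0)/11000 = 0
Collecting terms: 0.001058 × V_1 = 0.0075  =>  V_1 = 7.092 V
V_th = V_1 - V_2 = 7.092 - 0 = 7.092 V
Step 2 — R_th: zero the source — replace V1 by a short circuit (node 2 merges into node 0) — and find the resistance seen between A (node 1) and B (node 0).
Reduce the network between node 1 (A) and node 0 (B) by series/parallel combination:
  Rp1 = R1 ‖ R2 ‖ R3 (parallel, all between nodes 0 and 1) = 1/(1/1200 + 1/7500 + 1/11000) = 945.6 Ω
R_th = 945.6 Ω

Final answer: V_th = 7.092 V, R_th = 945.6 Ω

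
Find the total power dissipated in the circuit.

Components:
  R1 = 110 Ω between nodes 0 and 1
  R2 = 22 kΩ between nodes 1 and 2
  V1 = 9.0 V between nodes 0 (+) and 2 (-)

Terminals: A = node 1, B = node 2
Nodal analysis, taking node 2 as the 0 V reference.
Source V1 fixes V_0 = 9 V.
KCL at each unknown node (sum of currents leaving = 0; resistances in Ω):
  Node 1: (V_1 - 9)/110 + (V_1 - 0)/22000 = 0
Collecting terms: 0.009136 × V_1 = 0.08182  =>  V_1 = 8.955 V
Power in each resistor, P = (ΔV)²/R:
  P_R1 = (9 - 8.955)²/110 = 0.00001823 W
  P_R2 = (8.955 - 0)²/22000 = 0.003645 W
P_total = P_R1 + P_R2 = 0.003664 W

Final answer: 0.003664 W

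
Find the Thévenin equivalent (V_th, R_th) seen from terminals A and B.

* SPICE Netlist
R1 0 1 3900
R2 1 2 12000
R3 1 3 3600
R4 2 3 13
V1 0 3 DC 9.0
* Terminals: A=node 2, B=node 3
Step 1 — V_th is the open-circuit voltage V_A - V_B (nothing connected across the terminals).
Nodal analysis, taking node 3 as the 0 V reference.
Source V1 fixes V_0 = 9 V.
KCL at each unknown node (sum of currents leaving = 0; resistances in Ω):
  Node 1: (V_1 - 9)/3900 + (V_1 - V_2)/12000 + (V_1 - 0)/3600 = 0
  Node 2: (V_2 - V_1)/12000 + (V_2 - 0)/13 = 0
Collecting terms (coefficients in siemens):
  0.0006175·V_1 - 0.00008333·V_2 = 0.002308
  0.07701·V_2 - 0.00008333·V_1 = 0
Determinant D = (0.0006175)(0.07701) - (-0.00008333)(-0.00008333) = 0.00004755
V_1 = [(0.002308)(0.07701) - (-0.00008333)(0)]/D = 3.738 V
V_2 = [(0.0006175)(0) - (0.002308)(-0.00008333)]/D = 0.004045 V
V_th = V_2 - V_3 = 0.004045 - 0 = 0.004045 V
Step 2 — R_th: zero the source — replace V1 by a short circuit (node 3 merges into node 0) — and find the resistance seen between A (node 2) and B (node 0).
Reduce the network between node 2 (A) and node 0 (B) by series/parallel combination:
  Rp1 = R1 ‖ R3 (parallel, both between nodes 0 and 1) = 1/(1/3900 + 1/3600) = 1872 Ω
  Rs1 = R2 + Rp1 (series, joined only at node 1) = 12000 + 1872 = 13870 Ω
  Rp2 = R4 ‖ Rs1 (parallel, both between nodes 0 and 2) = 1/(1/13 + 1/13870) = 12.99 Ω
R_th = 12.99 Ω

Final answer: V_th = 0.004045 V, R_th = 12.99 Ω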